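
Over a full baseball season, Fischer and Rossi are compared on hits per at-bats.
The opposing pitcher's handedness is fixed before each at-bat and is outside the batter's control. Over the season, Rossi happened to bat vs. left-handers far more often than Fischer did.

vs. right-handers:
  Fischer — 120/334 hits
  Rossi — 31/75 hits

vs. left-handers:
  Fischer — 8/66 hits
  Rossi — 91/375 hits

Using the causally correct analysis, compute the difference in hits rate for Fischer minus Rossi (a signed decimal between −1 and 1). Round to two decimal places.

Pitcher handedness is set before the player has any effect — it is not caused by the player — and it independently drives the outcome. That makes it a confounder, so the causal comparison is within pitcher handedness levels.
Adjusting over the population distribution of pitcher handedness: 0.481·(0.359−0.413) + 0.519·(0.121−0.243) = -0.089.

-0.09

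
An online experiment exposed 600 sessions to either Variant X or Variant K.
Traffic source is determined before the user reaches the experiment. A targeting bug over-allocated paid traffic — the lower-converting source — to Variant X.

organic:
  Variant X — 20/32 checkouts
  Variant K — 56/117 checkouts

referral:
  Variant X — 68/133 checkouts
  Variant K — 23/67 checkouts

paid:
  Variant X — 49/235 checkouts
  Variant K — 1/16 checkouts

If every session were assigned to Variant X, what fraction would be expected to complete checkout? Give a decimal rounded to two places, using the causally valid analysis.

Traffic source differs across variants for reasons unrelated to any effect of the variant itself, and it separately predicts the outcome — a classic confounder. We must compare within traffic source levels.
Standardising Variant X to the population traffic source mix: 0.248·20/32 + 0.333·68/133 + 0.418·49/235 = 0.413.

0.41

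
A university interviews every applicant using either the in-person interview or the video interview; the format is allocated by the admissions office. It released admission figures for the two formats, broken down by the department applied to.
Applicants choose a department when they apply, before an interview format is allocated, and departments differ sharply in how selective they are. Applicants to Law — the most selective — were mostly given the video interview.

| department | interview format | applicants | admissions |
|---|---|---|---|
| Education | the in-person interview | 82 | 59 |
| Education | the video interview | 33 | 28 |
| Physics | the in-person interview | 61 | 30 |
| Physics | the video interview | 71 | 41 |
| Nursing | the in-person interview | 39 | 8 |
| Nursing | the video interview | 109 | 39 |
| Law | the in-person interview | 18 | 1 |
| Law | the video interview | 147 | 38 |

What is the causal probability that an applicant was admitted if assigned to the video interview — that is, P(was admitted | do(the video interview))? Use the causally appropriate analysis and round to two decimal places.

0.48

Since department is a pre-existing factor (not a product of the interview format) and it affects the outcome on its own, it is a confounder. The stratified rates, not the pooled rate, identify the causal effect.
Standardising the video interview to the population department mix: 0.205·28/33 + 0.236·41/71 + 0.264·39/109 + 0.295·38/147 = 0.481.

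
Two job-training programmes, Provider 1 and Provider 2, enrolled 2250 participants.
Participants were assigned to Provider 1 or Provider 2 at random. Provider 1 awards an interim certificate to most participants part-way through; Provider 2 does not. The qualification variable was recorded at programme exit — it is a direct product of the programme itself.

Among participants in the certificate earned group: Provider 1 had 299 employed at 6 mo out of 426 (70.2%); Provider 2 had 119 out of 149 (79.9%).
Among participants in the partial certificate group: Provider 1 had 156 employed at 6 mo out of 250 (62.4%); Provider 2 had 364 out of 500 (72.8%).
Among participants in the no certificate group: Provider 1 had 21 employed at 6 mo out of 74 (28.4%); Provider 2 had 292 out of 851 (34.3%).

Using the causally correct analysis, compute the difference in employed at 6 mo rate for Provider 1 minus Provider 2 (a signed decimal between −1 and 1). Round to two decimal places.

+0.12

Provider 2 is higher inside every qualification attained during the programme stratum but Provider 1 is higher in aggregate. Whether to stratify depends on how qualification attained during the programme relates to the programme.
The distribution of qualification attained during the programme is itself part of what the programme does — it is an intermediate outcome. Holding it fixed would remove that part of the effect; the total effect is the pooled difference.
The causal difference is the pooled difference: 0.635 − 0.517 = +0.118.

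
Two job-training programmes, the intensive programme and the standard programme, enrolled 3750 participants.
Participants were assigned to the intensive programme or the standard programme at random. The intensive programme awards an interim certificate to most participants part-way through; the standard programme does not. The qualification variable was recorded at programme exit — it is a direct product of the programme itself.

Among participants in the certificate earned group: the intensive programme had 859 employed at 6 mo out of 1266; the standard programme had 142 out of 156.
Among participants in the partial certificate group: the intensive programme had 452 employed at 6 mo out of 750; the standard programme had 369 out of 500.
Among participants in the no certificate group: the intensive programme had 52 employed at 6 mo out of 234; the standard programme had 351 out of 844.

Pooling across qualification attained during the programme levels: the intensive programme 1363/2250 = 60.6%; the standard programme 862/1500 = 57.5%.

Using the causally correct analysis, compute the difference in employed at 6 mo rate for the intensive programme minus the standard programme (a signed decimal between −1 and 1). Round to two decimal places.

Qualification attained during the programme here is a post-treatment variable shaped by the programme; conditioning on it would introduce bias rather than remove it. The overall comparison is the causal one.
The causal difference is the pooled difference: 0.606 − 0.575 = +0.031.

+0.03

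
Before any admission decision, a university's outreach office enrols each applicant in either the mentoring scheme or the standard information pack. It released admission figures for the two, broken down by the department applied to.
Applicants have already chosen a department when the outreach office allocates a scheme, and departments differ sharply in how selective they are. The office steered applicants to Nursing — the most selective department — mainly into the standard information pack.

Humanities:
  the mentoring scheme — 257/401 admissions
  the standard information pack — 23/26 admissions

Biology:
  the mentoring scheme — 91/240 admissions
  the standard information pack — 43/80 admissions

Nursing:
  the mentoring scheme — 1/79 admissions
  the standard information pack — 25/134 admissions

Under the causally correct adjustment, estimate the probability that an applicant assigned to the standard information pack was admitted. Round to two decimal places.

0.61

Within every department level the standard information pack has the higher rate, yet pooled the mentoring scheme does — Simpson's reversal.
Department satisfies the back-door criterion: it is not a descendant of the outreach scheme, and it blocks the spurious path from outreach scheme to outcome. Adjusting for it (i.e., using the within-department rates) gives the causal effect.
Standardising the standard information pack to the population department mix: 0.445·23/26 + 0.333·43/80 + 0.222·25/134 = 0.614.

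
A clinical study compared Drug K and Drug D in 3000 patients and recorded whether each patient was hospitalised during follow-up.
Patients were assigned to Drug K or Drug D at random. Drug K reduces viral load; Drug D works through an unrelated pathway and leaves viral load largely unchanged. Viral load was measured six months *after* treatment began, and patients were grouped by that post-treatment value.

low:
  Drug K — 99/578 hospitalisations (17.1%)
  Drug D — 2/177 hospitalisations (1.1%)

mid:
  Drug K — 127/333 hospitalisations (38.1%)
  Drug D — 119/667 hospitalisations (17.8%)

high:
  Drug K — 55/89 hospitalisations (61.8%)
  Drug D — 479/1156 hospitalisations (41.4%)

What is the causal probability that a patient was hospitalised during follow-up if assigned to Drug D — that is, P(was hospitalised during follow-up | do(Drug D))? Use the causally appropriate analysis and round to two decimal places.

Drug D is lower inside every viral load stratum but Drug K is lower in aggregate. Whether to stratify depends on how viral load relates to the drug.
Because the drug influences viral load, viral load is a post-treatment mediator, not a confounder. Stratifying on it would bias the estimate; the causal effect is the crude pooled difference.
So P(outcome | do(Drug D)) is just the pooled rate for Drug D: 600/2000 = 0.300.

0.30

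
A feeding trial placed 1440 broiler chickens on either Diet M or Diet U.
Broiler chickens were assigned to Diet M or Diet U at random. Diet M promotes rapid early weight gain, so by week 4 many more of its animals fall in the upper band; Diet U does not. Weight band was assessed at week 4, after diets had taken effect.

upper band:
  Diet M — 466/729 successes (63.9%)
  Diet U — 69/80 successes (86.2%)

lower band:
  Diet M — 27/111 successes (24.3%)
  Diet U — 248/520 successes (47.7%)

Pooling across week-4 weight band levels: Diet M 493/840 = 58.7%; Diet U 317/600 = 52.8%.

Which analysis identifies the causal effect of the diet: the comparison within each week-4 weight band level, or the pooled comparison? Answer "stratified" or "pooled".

Because the diet influences week-4 weight band, week-4 weight band is a post-treatment mediator, not a confounder. Stratifying on it would bias the estimate; the causal effect is the crude pooled difference.
Pooled: Diet M 58.7% vs Diet U 52.8%; Diet M is higher overall.

pooled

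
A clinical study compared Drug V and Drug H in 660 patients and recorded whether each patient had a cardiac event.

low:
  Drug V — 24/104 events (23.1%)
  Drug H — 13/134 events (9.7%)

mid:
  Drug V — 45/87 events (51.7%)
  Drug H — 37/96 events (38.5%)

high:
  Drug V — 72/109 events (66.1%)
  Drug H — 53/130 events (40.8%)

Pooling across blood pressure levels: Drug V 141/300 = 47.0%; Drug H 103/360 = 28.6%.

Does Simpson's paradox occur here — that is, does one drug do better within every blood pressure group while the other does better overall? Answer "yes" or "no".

no

Within each blood pressure level (low 23.1% vs 9.7%; mid 51.7% vs 38.5%; high 66.1% vs 40.8%), Drug H has the lower rate every time. Pooled: 47.0% vs 28.6% — Drug H has the lower rate overall. They agree.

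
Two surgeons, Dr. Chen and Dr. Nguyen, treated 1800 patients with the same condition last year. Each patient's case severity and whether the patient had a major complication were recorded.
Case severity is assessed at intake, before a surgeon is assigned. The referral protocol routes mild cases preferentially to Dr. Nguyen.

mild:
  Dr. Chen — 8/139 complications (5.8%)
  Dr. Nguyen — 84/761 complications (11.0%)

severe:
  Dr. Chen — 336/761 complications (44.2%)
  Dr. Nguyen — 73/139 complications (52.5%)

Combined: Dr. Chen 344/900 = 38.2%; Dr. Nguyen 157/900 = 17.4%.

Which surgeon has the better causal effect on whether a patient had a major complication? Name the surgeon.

Dr. Chen

Since case severity is a pre-existing factor (not a product of the surgeon) and it affects the outcome on its own, it is a confounder. The stratified rates, not the pooled rate, identify the causal effect.
Within each level — mild: 5.8% vs 11.0%; severe: 44.2% vs 52.5% — Dr. Chen is lower every time.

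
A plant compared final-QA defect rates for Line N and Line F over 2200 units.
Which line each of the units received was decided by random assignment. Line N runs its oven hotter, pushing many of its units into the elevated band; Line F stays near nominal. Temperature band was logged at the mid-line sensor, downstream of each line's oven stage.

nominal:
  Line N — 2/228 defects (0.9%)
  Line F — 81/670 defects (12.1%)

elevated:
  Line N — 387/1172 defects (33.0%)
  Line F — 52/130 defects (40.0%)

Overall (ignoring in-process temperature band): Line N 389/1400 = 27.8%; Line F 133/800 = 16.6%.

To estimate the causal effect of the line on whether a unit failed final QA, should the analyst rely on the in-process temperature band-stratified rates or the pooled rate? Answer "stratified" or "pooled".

In-process temperature band is recorded after the line and is itself shifted by it — it sits on the causal path from line to outcome. Conditioning on a mediator would strip out part of the effect we want; the pooled comparison gives the total causal effect.
Pooled: Line N 27.8% vs Line F 16.6%; Line F is lower overall.

pooled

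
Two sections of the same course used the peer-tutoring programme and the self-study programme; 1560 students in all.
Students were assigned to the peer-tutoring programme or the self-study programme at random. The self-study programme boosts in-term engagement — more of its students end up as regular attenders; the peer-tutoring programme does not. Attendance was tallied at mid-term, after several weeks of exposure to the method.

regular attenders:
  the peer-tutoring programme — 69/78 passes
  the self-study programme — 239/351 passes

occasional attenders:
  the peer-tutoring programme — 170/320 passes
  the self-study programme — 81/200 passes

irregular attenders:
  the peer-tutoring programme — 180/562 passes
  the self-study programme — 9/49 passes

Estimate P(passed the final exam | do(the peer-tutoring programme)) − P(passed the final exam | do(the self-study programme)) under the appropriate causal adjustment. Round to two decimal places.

the peer-tutoring programme is higher inside every mid-term attendance stratum but the self-study programme is higher in aggregate. Whether to stratify depends on how mid-term attendance relates to the teaching method.
The distribution of mid-term attendance is itself part of what the teaching method does — it is an intermediate outcome. Holding it fixed would remove that part of the effect; the total effect is the pooled difference.
The causal difference is the pooled difference: 0.436 − 0.548 = -0.112.

-0.11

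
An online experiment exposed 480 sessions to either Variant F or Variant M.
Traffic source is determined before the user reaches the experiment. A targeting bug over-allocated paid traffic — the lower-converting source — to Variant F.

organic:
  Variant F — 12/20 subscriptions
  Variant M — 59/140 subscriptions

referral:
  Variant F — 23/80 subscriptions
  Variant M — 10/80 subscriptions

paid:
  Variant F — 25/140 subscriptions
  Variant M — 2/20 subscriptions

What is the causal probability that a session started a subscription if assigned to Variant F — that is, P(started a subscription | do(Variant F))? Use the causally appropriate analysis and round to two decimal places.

Here traffic source is a common cause — it drives both which variant a case falls under and the outcome. The crude comparison mixes populations; the stratum-specific rates are the causally relevant ones.
Standardising Variant F to the population traffic source mix: 0.333·12/20 + 0.333·23/80 + 0.333·25/140 = 0.355.

0.36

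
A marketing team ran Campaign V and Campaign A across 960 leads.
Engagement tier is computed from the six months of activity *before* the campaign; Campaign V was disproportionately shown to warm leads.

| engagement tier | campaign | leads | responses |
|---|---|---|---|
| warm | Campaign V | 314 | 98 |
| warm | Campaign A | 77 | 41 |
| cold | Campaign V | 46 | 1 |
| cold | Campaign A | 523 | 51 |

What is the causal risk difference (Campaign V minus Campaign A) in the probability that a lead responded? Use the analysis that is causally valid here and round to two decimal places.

Campaign A is higher inside every engagement tier stratum but Campaign V is higher in aggregate. Whether to stratify depends on how engagement tier relates to the campaign.
Since engagement tier is a pre-existing factor (not a product of the campaign) and it affects the outcome on its own, it is a confounder. The stratified rates, not the pooled rate, identify the causal effect.
Adjusting over the population distribution of engagement tier: 0.407·(0.312−0.532) + 0.593·(0.022−0.098) = -0.135.

-0.13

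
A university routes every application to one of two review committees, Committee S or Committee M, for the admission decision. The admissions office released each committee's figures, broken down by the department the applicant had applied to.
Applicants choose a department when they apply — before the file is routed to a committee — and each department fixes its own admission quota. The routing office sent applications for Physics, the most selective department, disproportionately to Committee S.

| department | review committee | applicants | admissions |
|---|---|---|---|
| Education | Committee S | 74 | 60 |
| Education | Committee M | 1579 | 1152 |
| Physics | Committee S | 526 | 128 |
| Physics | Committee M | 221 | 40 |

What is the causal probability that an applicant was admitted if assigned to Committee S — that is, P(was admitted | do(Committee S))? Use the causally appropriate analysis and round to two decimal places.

Within every department level Committee S has the higher rate, yet pooled Committee M does — Simpson's reversal.
Department differs across review committees for reasons unrelated to any effect of the review committee itself, and it separately predicts the outcome — a classic confounder. We must compare within department levels.
Standardising Committee S to the population department mix: 0.689·60/74 + 0.311·128/526 = 0.634.

0.63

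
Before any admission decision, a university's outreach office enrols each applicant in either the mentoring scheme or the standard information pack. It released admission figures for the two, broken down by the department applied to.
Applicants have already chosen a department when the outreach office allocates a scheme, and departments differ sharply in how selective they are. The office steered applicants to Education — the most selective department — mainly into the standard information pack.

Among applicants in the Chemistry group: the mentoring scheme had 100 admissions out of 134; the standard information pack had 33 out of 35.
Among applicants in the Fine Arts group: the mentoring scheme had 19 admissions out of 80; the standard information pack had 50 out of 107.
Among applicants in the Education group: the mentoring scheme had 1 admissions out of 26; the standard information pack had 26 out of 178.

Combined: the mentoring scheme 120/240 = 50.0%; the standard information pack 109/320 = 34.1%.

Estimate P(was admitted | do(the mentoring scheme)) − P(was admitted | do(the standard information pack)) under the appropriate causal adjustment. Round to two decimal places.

Within every department level the standard information pack has the higher rate, yet pooled the mentoring scheme does — Simpson's reversal.
Department satisfies the back-door criterion: it is not a descendant of the outreach scheme, and it blocks the spurious path from outreach scheme to outcome. Adjusting for it (i.e., using the within-department rates) gives the causal effect.
Adjusting over the population distribution of department: 0.302·(0.746−0.943) + 0.334·(0.237−0.467) + 0.364·(0.038−0.146) = -0.175.

-0.18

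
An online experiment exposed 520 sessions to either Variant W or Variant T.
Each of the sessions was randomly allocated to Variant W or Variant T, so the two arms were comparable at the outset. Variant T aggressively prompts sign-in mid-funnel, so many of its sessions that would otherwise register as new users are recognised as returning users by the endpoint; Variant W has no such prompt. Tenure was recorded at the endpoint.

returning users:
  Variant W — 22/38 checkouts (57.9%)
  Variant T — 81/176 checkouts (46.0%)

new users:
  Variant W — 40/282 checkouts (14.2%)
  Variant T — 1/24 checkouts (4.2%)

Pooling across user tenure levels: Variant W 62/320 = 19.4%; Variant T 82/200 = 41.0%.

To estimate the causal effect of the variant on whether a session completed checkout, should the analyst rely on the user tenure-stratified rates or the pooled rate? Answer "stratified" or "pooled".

pooled

Variant W is higher inside every user tenure stratum but Variant T is higher in aggregate. Whether to stratify depends on how user tenure relates to the variant.
Stratifying would compare variants among sessions the variants themselves sorted into user tenure groups — a form of selection on an intermediate. The unconditioned pooled rates give the total causal effect.
Pooled: Variant W 19.4% vs Variant T 41.0%; Variant T is higher overall.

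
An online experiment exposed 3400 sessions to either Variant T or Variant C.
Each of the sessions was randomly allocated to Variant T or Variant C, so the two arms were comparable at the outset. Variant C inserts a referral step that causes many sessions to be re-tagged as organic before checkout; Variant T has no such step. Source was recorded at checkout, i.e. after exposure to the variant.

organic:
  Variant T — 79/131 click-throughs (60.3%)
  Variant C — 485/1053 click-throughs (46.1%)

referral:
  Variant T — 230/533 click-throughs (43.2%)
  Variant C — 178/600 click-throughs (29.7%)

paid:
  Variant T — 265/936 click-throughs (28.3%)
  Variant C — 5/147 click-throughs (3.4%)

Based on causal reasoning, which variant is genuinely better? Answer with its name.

The stratified and pooled comparisons disagree (Variant T wins within each traffic source; Variant C wins overall), so the answer turns on the causal role of traffic source.
Traffic source lies on the pathway variant → traffic source → outcome, so adjusting for it blocks the indirect effect. For the total causal effect of variant, use the unadjusted pooled rates.
Pooled: Variant T 35.9% vs Variant C 37.1%; Variant C is higher overall.

Variant C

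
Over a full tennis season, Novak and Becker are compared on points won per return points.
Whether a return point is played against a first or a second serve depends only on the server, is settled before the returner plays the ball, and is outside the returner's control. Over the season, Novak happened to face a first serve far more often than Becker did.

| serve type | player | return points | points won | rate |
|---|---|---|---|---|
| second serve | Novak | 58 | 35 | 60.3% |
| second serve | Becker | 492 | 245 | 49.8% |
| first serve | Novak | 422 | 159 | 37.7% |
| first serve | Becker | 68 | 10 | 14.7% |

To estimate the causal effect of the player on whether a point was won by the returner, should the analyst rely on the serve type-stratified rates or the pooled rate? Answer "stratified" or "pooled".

Serve type differs across players for reasons unrelated to any effect of the player itself, and it separately predicts the outcome — a classic confounder. We must compare within serve type levels.
Within each level — second serve: 60.3% vs 49.8%; first serve: 37.7% vs 14.7% — Novak is higher every time.

stratified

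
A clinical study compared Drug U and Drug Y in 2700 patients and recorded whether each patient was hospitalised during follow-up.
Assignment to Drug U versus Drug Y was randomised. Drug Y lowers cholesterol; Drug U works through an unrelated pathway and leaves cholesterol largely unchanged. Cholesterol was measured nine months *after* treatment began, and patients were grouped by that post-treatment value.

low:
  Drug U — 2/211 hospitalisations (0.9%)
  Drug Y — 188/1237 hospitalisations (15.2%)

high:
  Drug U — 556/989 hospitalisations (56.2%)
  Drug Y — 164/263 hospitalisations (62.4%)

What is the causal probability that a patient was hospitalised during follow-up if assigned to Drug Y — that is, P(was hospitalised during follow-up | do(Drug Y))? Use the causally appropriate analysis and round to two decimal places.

Because the drug influences cholesterol, cholesterol is a post-treatment mediator, not a confounder. Stratifying on it would bias the estimate; the causal effect is the crude pooled difference.
So P(outcome | do(Drug Y)) is just the pooled rate for Drug Y: 352/1500 = 0.235.

0.23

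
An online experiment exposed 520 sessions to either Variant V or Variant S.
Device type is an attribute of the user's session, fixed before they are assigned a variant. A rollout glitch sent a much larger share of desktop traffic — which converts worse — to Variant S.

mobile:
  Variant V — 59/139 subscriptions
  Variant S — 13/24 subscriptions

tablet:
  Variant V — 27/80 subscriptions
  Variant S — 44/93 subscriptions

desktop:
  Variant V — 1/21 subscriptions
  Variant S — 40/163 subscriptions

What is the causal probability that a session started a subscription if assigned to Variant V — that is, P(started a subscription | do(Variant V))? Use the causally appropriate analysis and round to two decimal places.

Variant S is higher inside every device type stratum but Variant V is higher in aggregate. Whether to stratify depends on how device type relates to the variant.
Device type differs across variants for reasons unrelated to any effect of the variant itself, and it separately predicts the outcome — a classic confounder. We must compare within device type levels.
Standardising Variant V to the population device type mix: 0.313·59/139 + 0.333·27/80 + 0.354·1/21 = 0.262.

0.26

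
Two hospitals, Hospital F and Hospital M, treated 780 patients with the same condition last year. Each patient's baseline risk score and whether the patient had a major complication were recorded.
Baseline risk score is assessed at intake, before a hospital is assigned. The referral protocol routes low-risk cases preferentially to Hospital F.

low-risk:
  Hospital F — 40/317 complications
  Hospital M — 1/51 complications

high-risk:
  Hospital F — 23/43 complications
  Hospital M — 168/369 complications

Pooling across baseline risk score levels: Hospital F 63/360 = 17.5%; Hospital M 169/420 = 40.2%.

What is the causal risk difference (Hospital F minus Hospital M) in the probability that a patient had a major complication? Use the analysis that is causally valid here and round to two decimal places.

The stratified and pooled comparisons disagree (Hospital M wins within each baseline risk score; Hospital F wins overall), so the answer turns on the causal role of baseline risk score.
Baseline risk score is set before the hospital has any effect — it is not caused by the hospital — and it independently drives the outcome. That makes it a confounder, so the causal comparison is within baseline risk score levels.
Adjusting over the population distribution of baseline risk score: 0.472·(0.126−0.020) + 0.528·(0.535−0.455) = +0.092.

+0.09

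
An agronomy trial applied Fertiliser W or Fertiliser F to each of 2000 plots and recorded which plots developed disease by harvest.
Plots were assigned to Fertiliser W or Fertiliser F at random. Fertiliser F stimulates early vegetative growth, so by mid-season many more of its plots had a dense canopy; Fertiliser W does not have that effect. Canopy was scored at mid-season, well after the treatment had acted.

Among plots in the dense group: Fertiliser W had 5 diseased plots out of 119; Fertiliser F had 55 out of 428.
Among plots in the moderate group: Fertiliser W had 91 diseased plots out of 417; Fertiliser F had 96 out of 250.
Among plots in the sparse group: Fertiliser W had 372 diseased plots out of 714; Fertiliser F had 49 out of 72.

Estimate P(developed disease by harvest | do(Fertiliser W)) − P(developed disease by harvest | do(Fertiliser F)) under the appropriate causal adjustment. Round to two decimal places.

+0.11

Mid-season canopy here is a post-treatment variable shaped by the fertiliser; conditioning on it would introduce bias rather than remove it. The overall comparison is the causal one.
The causal difference is the pooled difference: 0.374 − 0.267 = +0.108.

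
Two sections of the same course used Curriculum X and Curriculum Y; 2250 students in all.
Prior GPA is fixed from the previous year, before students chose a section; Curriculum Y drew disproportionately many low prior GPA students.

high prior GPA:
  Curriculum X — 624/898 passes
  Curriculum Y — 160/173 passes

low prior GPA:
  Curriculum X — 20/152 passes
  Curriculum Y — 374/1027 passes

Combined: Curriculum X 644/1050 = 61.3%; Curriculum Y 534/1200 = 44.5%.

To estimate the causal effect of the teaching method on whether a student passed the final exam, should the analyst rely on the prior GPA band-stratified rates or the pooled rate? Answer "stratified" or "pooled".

stratified

Within every prior GPA band level Curriculum Y has the higher rate, yet pooled Curriculum X does — Simpson's reversal.
Here prior GPA band is a common cause — it drives both which teaching method a case falls under and the outcome. The crude comparison mixes populations; the stratum-specific rates are the causally relevant ones.
Within each level — high prior GPA: 69.5% vs 92.5%; low prior GPA: 13.2% vs 36.4% — Curriculum Y is higher every time.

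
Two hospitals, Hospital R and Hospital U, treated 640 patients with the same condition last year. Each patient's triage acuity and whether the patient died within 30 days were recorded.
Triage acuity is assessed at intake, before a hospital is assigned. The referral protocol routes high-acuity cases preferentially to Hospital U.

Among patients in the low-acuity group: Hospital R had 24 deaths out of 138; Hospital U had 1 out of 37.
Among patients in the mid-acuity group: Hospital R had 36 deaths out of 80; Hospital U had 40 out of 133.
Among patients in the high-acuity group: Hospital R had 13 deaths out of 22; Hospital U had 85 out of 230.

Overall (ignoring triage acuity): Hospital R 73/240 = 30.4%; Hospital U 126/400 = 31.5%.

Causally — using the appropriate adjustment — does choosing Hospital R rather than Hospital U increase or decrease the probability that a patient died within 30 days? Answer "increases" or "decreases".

Triage acuity differs across hospitals for reasons unrelated to any effect of the hospital itself, and it separately predicts the outcome — a classic confounder. We must compare within triage acuity levels.
Within each level — low-acuity: 17.4% vs 2.7%; mid-acuity: 45.0% vs 30.1%; high-acuity: 59.1% vs 37.0% — Hospital U is lower every time.

increases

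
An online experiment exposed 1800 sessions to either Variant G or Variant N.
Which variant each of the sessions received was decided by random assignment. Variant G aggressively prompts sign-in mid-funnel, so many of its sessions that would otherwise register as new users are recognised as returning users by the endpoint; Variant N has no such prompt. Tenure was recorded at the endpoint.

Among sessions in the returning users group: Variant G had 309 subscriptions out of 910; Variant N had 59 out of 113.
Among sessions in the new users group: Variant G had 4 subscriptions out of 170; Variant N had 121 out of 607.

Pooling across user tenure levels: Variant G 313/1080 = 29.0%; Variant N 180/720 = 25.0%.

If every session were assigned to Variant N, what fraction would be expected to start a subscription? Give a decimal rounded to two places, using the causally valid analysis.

0.25

Variant N is higher inside every user tenure stratum but Variant G is higher in aggregate. Whether to stratify depends on how user tenure relates to the variant.
User tenure is recorded after the variant and is itself shifted by it — it sits on the causal path from variant to outcome. Conditioning on a mediator would strip out part of the effect we want; the pooled comparison gives the total causal effect.
So P(outcome | do(Variant N)) is just the pooled rate for Variant N: 180/720 = 0.250.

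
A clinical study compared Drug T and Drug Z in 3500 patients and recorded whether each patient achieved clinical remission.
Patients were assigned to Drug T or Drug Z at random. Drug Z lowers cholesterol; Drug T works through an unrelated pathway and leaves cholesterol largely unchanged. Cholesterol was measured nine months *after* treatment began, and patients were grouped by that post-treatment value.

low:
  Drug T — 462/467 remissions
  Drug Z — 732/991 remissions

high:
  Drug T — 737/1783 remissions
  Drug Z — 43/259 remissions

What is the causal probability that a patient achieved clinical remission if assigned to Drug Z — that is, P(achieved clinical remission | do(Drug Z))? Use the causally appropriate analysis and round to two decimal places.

0.62

Cholesterol here is a post-treatment variable shaped by the drug; conditioning on it would introduce bias rather than remove it. The overall comparison is the causal one.
So P(outcome | do(Drug Z)) is just the pooled rate for Drug Z: 775/1250 = 0.620.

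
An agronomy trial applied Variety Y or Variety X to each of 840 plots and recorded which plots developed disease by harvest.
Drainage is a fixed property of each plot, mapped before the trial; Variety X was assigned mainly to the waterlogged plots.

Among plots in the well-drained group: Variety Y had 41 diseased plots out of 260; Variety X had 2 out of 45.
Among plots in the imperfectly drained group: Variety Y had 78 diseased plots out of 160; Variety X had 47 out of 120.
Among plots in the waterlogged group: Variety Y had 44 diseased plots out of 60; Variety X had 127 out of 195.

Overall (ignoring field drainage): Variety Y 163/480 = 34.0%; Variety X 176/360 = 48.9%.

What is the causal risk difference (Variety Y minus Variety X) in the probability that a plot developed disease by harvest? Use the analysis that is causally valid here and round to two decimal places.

Field drainage satisfies the back-door criterion: it is not a descendant of the variety, and it blocks the spurious path from variety to outcome. Adjusting for it (i.e., using the within-field drainage rates) gives the causal effect.
Adjusting over the population distribution of field drainage: 0.363·(0.158−0.044) + 0.333·(0.487−0.392) + 0.304·(0.733−0.651) = +0.098.

+0.10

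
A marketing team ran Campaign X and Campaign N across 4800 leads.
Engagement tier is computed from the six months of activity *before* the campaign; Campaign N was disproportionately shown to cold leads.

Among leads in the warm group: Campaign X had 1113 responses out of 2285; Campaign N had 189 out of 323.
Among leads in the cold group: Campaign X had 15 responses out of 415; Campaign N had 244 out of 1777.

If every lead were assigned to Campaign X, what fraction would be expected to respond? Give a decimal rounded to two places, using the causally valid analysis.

0.28

Campaign N is higher inside every engagement tier stratum but Campaign X is higher in aggregate. Whether to stratify depends on how engagement tier relates to the campaign.
Engagement tier satisfies the back-door criterion: it is not a descendant of the campaign, and it blocks the spurious path from campaign to outcome. Adjusting for it (i.e., using the within-engagement tier rates) gives the causal effect.
Standardising Campaign X to the population engagement tier mix: 0.543·1113/2285 + 0.457·15/415 = 0.281.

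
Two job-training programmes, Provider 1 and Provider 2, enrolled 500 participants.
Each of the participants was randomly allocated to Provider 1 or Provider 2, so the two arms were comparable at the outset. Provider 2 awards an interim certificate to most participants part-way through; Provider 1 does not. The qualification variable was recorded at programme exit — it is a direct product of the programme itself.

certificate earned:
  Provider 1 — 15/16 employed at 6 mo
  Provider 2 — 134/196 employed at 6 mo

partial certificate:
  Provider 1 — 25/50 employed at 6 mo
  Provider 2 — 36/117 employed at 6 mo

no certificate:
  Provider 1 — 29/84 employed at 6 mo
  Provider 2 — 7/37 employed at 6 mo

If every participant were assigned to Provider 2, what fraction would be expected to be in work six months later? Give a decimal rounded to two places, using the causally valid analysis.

0.51

Qualification attained during the programme is recorded after the programme and is itself shifted by it — it sits on the causal path from programme to outcome. Conditioning on a mediator would strip out part of the effect we want; the pooled comparison gives the total causal effect.
So P(outcome | do(Provider 2)) is just the pooled rate for Provider 2: 177/350 = 0.506.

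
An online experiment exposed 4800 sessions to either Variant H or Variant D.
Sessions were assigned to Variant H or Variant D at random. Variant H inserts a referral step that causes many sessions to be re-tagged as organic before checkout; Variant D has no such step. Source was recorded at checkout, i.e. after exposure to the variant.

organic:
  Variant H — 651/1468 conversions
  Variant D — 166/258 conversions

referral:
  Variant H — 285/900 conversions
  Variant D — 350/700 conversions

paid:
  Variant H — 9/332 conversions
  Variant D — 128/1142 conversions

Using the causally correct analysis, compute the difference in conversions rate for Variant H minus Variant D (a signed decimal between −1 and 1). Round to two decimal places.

+0.04

Traffic source lies on the pathway variant → traffic source → outcome, so adjusting for it blocks the indirect effect. For the total causal effect of variant, use the unadjusted pooled rates.
The causal difference is the pooled difference: 0.350 − 0.307 = +0.043.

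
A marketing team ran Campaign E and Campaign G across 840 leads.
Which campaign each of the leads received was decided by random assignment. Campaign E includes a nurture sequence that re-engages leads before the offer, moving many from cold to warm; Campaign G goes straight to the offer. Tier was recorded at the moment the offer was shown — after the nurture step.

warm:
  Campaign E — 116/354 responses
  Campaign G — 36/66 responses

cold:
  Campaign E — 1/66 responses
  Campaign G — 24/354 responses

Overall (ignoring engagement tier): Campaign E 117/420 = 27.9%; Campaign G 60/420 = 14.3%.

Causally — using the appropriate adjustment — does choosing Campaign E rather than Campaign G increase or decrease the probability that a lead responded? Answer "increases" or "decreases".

Stratifying would compare campaigns among leads the campaigns themselves sorted into engagement tier groups — a form of selection on an intermediate. The unconditioned pooled rates give the total causal effect.
Pooled: Campaign E 27.9% vs Campaign G 14.3%; Campaign E is higher overall.

increases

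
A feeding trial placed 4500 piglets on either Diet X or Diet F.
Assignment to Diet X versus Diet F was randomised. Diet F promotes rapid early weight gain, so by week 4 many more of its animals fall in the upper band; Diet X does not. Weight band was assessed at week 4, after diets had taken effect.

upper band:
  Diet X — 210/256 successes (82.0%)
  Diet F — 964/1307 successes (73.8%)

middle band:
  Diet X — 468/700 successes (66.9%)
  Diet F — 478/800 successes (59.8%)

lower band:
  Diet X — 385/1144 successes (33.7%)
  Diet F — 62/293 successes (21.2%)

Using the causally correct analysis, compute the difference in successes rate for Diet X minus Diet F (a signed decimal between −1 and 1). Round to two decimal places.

Stratifying would compare diets among piglets the diets themselves sorted into week-4 weight band groups — a form of selection on an intermediate. The unconditioned pooled rates give the total causal effect.
The causal difference is the pooled difference: 0.506 − 0.627 = -0.120.

-0.12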